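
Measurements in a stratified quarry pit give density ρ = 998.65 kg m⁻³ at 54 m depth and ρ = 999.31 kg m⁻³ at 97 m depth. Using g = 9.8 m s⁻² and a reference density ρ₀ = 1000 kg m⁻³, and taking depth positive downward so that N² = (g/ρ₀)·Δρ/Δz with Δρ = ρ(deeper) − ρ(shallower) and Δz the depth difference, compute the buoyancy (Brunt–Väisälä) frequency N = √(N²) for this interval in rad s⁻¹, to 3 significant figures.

Δρ = 999.31 − 998.65 = 0.66 kg m⁻³ over Δz = 97 − 54 = 43 m.
N² = (9.8/1000) × (0.66/43) = 1.5042 × 10⁻⁴ s⁻².
N = √(1.5042 × 10⁻⁴) = 0.012265 rad s⁻¹ ≈ 0.0123 rad s⁻¹.

0.0123 rad s⁻¹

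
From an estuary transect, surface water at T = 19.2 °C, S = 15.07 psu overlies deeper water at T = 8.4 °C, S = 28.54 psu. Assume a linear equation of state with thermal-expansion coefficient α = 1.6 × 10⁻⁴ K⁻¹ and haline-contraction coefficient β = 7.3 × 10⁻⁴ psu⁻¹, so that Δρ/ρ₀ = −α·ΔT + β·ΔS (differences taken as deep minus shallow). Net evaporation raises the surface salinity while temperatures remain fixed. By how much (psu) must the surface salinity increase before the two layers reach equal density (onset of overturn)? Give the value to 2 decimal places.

15.84 psu

Neutral buoyancy requires −α(T_deep − T_surf) + β(S_deep − S_surf′) = 0.
S_surf′ = S_deep − (α/β)·ΔT = 28.54 − (1.6 × 10⁻⁴/7.3 × 10⁻⁴)·(-10.8) = 30.9071 psu.
Increase required: 30.9071 − 15.07 = 15.8371 psu.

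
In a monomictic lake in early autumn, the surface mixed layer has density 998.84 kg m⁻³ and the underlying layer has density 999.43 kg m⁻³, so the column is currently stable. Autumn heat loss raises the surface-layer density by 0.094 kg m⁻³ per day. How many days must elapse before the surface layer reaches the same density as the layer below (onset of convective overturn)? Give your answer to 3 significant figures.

6.28 days

Density deficit of the surface layer: 999.43 − 998.84 = 0.59 kg m⁻³.
Required change = 0.59 / 0.094 = 6.28 days.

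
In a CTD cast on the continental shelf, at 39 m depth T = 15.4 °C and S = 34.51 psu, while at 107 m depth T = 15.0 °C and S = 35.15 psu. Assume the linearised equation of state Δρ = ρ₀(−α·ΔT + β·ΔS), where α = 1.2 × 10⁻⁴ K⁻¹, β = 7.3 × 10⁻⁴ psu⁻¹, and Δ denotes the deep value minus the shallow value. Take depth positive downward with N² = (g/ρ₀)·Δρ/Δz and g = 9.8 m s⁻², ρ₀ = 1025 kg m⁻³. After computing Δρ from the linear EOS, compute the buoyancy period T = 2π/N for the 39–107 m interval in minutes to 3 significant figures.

12.2 min

ΔT = -0.4 K, ΔS = +0.64 psu (deep − shallow).
Δρ/ρ₀ = −αΔT + βΔS = 4.80 × 10⁻⁵ + 4.672 × 10⁻⁴ = 5.152 × 10⁻⁴, so Δρ ≈ 0.5281 kg m⁻³.
N² = (g/ρ₀)·Δρ/Δz = g·(Δρ/ρ₀)/Δz = 9.8 × 5.152 × 10⁻⁴ / 68 = 7.4249 × 10⁻⁵ s⁻².
N = √(7.4249 × 10⁻⁵) = 8.6168 × 10⁻³ rad s⁻¹ → T = 2π/N = 729.18 s = 12.153 min ≈ 12.2 min.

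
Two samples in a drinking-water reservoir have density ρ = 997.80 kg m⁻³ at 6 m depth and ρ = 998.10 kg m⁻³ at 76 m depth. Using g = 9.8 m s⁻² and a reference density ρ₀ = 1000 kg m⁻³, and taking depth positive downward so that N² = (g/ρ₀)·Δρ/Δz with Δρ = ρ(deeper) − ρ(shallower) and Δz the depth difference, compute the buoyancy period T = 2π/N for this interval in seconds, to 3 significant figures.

Δρ = 998.10 − 997.80 = 0.30 kg m⁻³ over Δz = 76 − 6 = 70 m.
N² = (9.8/1000) × (0.30/70) = 4.2000 × 10⁻⁵ s⁻².
N = √(4.2000 × 10⁻⁵) = 6.4807 × 10⁻³ rad s⁻¹, so T = 2π/N = 969.52 s ≈ 970 s.
N² > 0, so the interval is statically stable.

970 s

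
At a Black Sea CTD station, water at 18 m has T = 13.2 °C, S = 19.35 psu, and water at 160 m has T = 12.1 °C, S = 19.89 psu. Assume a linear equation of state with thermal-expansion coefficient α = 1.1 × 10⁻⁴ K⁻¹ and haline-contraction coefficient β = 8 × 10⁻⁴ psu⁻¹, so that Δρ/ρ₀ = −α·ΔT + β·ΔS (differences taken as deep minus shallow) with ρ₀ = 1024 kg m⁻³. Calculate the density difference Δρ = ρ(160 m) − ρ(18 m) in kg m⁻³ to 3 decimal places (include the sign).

ΔT = -1.1 K, ΔS = +0.54 psu (deep − shallow).
Δρ/ρ₀ = −(1.1 × 10⁻⁴)(-1.1) + (8 × 10⁻⁴)(+0.54) = 5.53 × 10⁻⁴.
Δρ = 1024 × (5.53 × 10⁻⁴) = +0.566 kg m⁻³.
Positive Δρ: denser below, stable.

+0.566 kg m⁻³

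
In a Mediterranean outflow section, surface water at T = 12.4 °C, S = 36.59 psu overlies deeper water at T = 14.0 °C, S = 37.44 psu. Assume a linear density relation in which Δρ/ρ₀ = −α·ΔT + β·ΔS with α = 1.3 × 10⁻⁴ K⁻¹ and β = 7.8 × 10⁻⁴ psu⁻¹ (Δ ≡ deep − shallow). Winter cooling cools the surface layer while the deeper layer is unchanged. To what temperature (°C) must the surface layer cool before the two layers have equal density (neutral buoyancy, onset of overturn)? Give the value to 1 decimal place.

Neutral buoyancy requires Δρ = 0, i.e. −α(T_deep − T_surf′) + β(S_deep − S_surf) = 0.
T_surf′ = T_deep − (β/α)·ΔS = 14.0 − (7.8 × 10⁻⁴/1.3 × 10⁻⁴)·(+0.85) = 8.900 °C.
Cooling required: 12.4 − (8.900) = 3.500 °C.

8.9 °C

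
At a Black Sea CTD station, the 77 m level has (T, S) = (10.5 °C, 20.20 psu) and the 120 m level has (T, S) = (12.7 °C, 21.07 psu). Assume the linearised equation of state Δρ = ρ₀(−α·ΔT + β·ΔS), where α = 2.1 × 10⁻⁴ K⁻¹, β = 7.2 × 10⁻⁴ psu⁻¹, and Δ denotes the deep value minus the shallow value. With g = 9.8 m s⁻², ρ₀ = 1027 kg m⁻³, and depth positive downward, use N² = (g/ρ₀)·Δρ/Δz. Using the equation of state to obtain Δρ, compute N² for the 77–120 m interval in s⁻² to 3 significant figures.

3.75 × 10⁻⁵ s⁻²

ΔT = +2.2 K, ΔS = +0.87 psu (deep − shallow).
Δρ/ρ₀ = −αΔT + βΔS = -4.62 × 10⁻⁴ + 6.264 × 10⁻⁴ = 1.644 × 10⁻⁴, so Δρ ≈ 0.1688 kg m⁻³.
N² = (g/ρ₀)·Δρ/Δz = g·(Δρ/ρ₀)/Δz = 9.8 × 1.644 × 10⁻⁴ / 43 = 3.7468 × 10⁻⁵ s⁻² ≈ 3.75 × 10⁻⁵ s⁻².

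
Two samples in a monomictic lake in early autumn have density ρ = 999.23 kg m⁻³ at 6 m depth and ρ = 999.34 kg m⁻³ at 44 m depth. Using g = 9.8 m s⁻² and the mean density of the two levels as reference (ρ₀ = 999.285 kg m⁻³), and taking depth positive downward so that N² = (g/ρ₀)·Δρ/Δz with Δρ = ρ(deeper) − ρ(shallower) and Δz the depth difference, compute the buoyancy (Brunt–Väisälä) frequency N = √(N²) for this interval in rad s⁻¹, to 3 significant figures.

Δρ = 999.34 − 999.23 = 0.11 kg m⁻³ over Δz = 44 − 6 = 38 m.
N² = (9.8/999.285) × (0.11/38) = 2.8389 × 10⁻⁵ s⁻².
N = √(2.8389 × 10⁻⁵) = 5.3281 × 10⁻³ rad s⁻¹ ≈ 5.33 × 10⁻³ rad s⁻¹.
Since Δρ > 0 the layer is stably stratified.

5.33 × 10⁻³ rad s⁻¹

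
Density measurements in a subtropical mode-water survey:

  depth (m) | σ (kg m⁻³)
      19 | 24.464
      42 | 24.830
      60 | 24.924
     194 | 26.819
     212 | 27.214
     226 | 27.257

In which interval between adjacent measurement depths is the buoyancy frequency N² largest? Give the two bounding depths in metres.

Compute the density gradient over each adjacent pair:
  19–42 m: Δρ/Δz = 0.366/23 = 0.016 kg m⁻⁴
  42–60 m: Δρ/Δz = 0.094/18 = 5.2 × 10⁻³ kg m⁻⁴
  60–194 m: Δρ/Δz = 1.895/134 = 0.014 kg m⁻⁴
  194–212 m: Δρ/Δz = 0.395/18 = 0.022 kg m⁻⁴
  212–226 m: Δρ/Δz = 0.043/14 = 3.1 × 10⁻³ kg m⁻⁴
The largest gradient is in the 194–212 m interval — the pycnocline.

194–212 m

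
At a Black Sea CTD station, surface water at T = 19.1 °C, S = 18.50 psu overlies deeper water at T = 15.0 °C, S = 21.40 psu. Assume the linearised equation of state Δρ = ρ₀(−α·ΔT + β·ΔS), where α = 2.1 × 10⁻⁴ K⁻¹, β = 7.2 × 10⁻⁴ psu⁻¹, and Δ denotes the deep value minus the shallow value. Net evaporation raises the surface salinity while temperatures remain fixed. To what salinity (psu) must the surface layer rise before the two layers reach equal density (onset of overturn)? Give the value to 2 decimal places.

Neutral buoyancy requires −α(T_deep − T_surf) + β(S_deep − S_surf′) = 0.
S_surf′ = S_deep − (α/β)·ΔT = 21.40 − (2.1 × 10⁻⁴/7.2 × 10⁻⁴)·(-4.1) = 22.5958 psu.
Increase required: 22.5958 − 18.50 = 4.0958 psu.

22.60 psu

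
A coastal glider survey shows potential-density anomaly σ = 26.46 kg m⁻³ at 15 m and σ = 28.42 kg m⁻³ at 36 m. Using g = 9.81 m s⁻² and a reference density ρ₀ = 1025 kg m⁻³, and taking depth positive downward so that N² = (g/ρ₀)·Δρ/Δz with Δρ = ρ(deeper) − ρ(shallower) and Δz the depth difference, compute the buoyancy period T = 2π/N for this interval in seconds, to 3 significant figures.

210 s

Δρ = 1028.42 − 1026.46 = 1.96 kg m⁻³ over Δz = 36 − 15 = 21 m.
N² = (9.81/1025) × (1.96/21) = 8.9327 × 10⁻⁴ s⁻².
N = √(8.9327 × 10⁻⁴) = 0.029888 rad s⁻¹, so T = 2π/N = 210.22 s ≈ 210 s.
Since Δρ > 0 the layer is stably stratified.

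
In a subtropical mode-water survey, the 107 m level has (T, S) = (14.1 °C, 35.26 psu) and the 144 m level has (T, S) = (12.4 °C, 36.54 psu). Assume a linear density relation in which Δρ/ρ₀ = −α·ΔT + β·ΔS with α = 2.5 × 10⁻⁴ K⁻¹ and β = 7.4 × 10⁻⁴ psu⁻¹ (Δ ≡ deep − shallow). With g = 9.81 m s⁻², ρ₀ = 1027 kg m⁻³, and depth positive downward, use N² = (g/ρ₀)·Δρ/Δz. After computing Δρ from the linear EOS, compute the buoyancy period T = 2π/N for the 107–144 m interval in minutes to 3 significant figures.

ΔT = -1.7 K, ΔS = +1.28 psu (deep − shallow).
Δρ/ρ₀ = −αΔT + βΔS = 4.25 × 10⁻⁴ + 9.472 × 10⁻⁴ = 1.3722 × 10⁻³, so Δρ ≈ 1.409 kg m⁻³.
N² = (g/ρ₀)·Δρ/Δz = g·(Δρ/ρ₀)/Δz = 9.81 × 1.3722 × 10⁻³ / 37 = 3.6382 × 10⁻⁴ s⁻².
N = √(3.6382 × 10⁻⁴) = 0.019074 rad s⁻¹ → T = 2π/N = 329.41 s = 5.4902 min ≈ 5.49 min.

5.49 min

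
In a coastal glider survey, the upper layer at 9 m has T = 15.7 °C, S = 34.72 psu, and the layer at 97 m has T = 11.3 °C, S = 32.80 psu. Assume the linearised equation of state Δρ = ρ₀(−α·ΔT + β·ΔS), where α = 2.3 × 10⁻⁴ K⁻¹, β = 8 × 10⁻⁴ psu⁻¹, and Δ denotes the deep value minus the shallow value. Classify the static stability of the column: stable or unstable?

ΔT = 11.3 − 15.7 = -4.4 K and ΔS = 32.80 − 34.72 = -1.92 psu (deep − shallow).
−αΔT = 1.012 × 10⁻³; βΔS = -1.536 × 10⁻³; sum Δρ/ρ₀ = -5.24 × 10⁻⁴.
Δρ/ρ₀ < 0, so Δρ < 0: deeper water is lighter → statically unstable; the column would overturn.

unstable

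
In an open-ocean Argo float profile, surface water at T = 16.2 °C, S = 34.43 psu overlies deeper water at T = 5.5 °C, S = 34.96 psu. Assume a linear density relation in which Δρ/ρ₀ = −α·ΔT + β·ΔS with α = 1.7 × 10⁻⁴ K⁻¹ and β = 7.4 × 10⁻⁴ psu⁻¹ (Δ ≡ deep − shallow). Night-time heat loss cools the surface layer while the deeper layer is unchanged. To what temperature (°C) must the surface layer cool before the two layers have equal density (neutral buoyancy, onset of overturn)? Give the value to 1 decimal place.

3.2 °C

Neutral buoyancy requires Δρ = 0, i.e. −α(T_deep − T_surf′) + β(S_deep − S_surf) = 0.
T_surf′ = T_deep − (β/α)·ΔS = 5.5 − (7.4 × 10⁻⁴/1.7 × 10⁻⁴)·(+0.53) = 3.193 °C.
Cooling required: 16.2 − (3.193) = 13.007 °C.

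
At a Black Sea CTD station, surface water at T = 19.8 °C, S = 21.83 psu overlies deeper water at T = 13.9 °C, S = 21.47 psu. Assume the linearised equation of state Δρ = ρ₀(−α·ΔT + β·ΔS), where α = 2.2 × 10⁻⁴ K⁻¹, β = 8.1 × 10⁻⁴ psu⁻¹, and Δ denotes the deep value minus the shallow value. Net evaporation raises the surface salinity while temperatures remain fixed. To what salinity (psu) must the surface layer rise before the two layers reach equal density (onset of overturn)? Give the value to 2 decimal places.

Neutral buoyancy requires −α(T_deep − T_surf) + β(S_deep − S_surf′) = 0.
S_surf′ = S_deep − (α/β)·ΔT = 21.47 − (2.2 × 10⁻⁴/8.1 × 10⁻⁴)·(-5.9) = 23.0725 psu.
Increase required: 23.0725 − 21.83 = 1.2425 psu.

23.07 psu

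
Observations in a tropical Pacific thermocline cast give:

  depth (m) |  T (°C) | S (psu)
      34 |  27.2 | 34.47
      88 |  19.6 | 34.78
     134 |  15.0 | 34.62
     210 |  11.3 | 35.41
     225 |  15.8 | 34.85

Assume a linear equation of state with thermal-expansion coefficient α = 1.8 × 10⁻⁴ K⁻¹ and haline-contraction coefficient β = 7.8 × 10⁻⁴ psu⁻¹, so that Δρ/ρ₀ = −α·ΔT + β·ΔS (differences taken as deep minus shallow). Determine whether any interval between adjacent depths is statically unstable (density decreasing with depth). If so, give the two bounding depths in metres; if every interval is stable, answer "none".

210–225 m

Evaluate Δρ/ρ₀ = −αΔT + βΔS across each adjacent pair:
  34–88 m: −αΔT+βΔS = −(1.8 × 10⁻⁴)(-7.6)+(7.8 × 10⁻⁴)(+0.31) = 1.6 × 10⁻³ → stable
  88–134 m: −αΔT+βΔS = −(1.8 × 10⁻⁴)(-4.6)+(7.8 × 10⁻⁴)(-0.16) = 7.0 × 10⁻⁴ → stable
  134–210 m: −αΔT+βΔS = −(1.8 × 10⁻⁴)(-3.7)+(7.8 × 10⁻⁴)(+0.79) = 1.3 × 10⁻³ → stable
  210–225 m: −αΔT+βΔS = −(1.8 × 10⁻⁴)(+4.5)+(7.8 × 10⁻⁴)(-0.56) = -1.2 × 10⁻³ → UNSTABLE
The 210–225 m interval has Δρ < 0: lighter water underlies denser water.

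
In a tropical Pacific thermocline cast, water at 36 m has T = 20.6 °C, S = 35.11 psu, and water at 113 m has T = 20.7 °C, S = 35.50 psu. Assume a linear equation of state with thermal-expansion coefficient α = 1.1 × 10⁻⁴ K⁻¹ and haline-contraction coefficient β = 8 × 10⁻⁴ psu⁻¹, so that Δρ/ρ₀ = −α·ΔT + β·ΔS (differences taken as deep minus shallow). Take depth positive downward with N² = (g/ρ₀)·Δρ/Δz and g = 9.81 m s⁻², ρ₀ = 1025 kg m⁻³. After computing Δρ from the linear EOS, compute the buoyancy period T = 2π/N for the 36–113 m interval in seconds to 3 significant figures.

ΔT = +0.1 K, ΔS = +0.39 psu (deep − shallow).
Δρ/ρ₀ = −αΔT + βΔS = -1.10 × 10⁻⁵ + 3.12 × 10⁻⁴ = 3.01 × 10⁻⁴, so Δρ ≈ 0.3085 kg m⁻³.
N² = (g/ρ₀)·Δρ/Δz = g·(Δρ/ρ₀)/Δz = 9.81 × 3.01 × 10⁻⁴ / 77 = 3.8348 × 10⁻⁵ s⁻².
N = √(3.8348 × 10⁻⁵) = 6.1926 × 10⁻³ rad s⁻¹ → T = 2π/N = 1.0146 × 10³ s ≈ 1.01 × 10³ s.

1.01 × 10³ s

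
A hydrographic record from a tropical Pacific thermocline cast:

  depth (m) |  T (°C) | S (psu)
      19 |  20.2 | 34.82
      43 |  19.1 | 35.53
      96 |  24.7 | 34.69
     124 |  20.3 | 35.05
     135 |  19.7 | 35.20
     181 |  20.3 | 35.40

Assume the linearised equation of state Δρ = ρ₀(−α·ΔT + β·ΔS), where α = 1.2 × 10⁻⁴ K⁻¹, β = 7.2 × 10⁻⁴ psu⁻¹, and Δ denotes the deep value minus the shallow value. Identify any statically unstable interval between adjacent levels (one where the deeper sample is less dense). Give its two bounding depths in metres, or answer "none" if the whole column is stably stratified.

43–96 m

Evaluate Δρ/ρ₀ = −αΔT + βΔS across each adjacent pair:
  19–43 m: −αΔT+βΔS = −(1.2 × 10⁻⁴)(-1.1)+(7.2 × 10⁻⁴)(+0.71) = 6.4 × 10⁻⁴ → stable
  43–96 m: −αΔT+βΔS = −(1.2 × 10⁻⁴)(+5.6)+(7.2 × 10⁻⁴)(-0.84) = -1.3 × 10⁻³ → UNSTABLE
  96–124 m: −αΔT+βΔS = −(1.2 × 10⁻⁴)(-4.4)+(7.2 × 10⁻⁴)(+0.36) = 7.9 × 10⁻⁴ → stable
  124–135 m: −αΔT+βΔS = −(1.2 × 10⁻⁴)(-0.6)+(7.2 × 10⁻⁴)(+0.15) = 1.8 × 10⁻⁴ → stable
  135–181 m: −αΔT+βΔS = −(1.2 × 10⁻⁴)(+0.6)+(7.2 × 10⁻⁴)(+0.20) = 7.2 × 10⁻⁵ → stable
The 43–96 m interval has Δρ < 0: lighter water underlies denser water.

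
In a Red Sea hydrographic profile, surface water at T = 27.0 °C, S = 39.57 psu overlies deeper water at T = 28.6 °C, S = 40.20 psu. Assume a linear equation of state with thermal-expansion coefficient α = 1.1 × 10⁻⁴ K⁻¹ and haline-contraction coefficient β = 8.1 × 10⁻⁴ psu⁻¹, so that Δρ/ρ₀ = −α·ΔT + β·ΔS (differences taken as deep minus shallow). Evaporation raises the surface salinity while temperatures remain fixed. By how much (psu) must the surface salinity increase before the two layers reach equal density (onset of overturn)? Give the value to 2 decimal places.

0.41 psu

Neutral buoyancy requires −α(T_deep − T_surf) + β(S_deep − S_surf′) = 0.
S_surf′ = S_deep − (α/β)·ΔT = 40.20 − (1.1 × 10⁻⁴/8.1 × 10⁻⁴)·(+1.6) = 39.9827 psu.
Increase required: 39.9827 − 39.57 = 0.4127 psu.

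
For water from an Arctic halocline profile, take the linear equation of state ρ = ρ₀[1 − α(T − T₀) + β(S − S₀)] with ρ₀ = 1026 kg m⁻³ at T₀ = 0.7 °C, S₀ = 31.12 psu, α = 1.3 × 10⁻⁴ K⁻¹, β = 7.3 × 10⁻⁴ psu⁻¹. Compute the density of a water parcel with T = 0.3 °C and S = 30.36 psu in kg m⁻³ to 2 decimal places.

T − T₀ = -0.4 K, S − S₀ = -0.76 psu.
Bracket = 1 − α·(-0.4) + β·(-0.76) = 1 + (-5.028 × 10⁻⁴) = 0.9994972.
ρ = 1026 × 0.9994972 = 1025.48 kg m⁻³.

1025.48 kg m⁻³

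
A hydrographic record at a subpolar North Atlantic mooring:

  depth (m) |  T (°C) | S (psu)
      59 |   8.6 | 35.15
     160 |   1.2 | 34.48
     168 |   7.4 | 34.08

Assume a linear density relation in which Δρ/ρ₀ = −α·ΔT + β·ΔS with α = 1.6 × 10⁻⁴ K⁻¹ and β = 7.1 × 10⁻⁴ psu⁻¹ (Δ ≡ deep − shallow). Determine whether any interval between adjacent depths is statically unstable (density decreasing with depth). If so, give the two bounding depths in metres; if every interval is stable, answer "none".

160–168 m

Evaluate Δρ/ρ₀ = −αΔT + βΔS across each adjacent pair:
  59–160 m: −αΔT+βΔS = −(1.6 × 10⁻⁴)(-7.4)+(7.1 × 10⁻⁴)(-0.67) = 7.1 × 10⁻⁴ → stable
  160–168 m: −αΔT+βΔS = −(1.6 × 10⁻⁴)(+6.2)+(7.1 × 10⁻⁴)(-0.40) = -1.3 × 10⁻³ → UNSTABLE
The 160–168 m interval has Δρ < 0: lighter water underlies denser water.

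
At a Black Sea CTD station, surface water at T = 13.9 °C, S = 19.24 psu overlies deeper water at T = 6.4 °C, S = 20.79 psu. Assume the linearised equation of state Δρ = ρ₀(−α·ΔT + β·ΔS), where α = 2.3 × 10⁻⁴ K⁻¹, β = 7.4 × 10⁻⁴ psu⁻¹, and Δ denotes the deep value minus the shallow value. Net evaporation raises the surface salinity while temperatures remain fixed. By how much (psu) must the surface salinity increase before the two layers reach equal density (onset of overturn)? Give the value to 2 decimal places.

3.88 psu

Neutral buoyancy requires −α(T_deep − T_surf) + β(S_deep − S_surf′) = 0.
S_surf′ = S_deep − (α/β)·ΔT = 20.79 − (2.3 × 10⁻⁴/7.4 × 10⁻⁴)·(-7.5) = 23.1211 psu.
Increase required: 23.1211 − 19.24 = 3.8811 psu.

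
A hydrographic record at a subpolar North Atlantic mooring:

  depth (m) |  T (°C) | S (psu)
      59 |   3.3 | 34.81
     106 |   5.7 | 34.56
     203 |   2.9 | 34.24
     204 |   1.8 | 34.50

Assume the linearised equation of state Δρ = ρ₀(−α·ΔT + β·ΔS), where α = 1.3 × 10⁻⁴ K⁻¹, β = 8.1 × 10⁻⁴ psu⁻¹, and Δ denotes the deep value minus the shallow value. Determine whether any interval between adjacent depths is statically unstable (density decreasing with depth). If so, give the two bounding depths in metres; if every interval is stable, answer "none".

Evaluate Δρ/ρ₀ = −αΔT + βΔS across each adjacent pair:
  59–106 m: −αΔT+βΔS = −(1.3 × 10⁻⁴)(+2.4)+(8.1 × 10⁻⁴)(-0.25) = -5.1 × 10⁻⁴ → UNSTABLE
  106–203 m: −αΔT+βΔS = −(1.3 × 10⁻⁴)(-2.8)+(8.1 × 10⁻⁴)(-0.32) = 1.0 × 10⁻⁴ → stable
  203–204 m: −αΔT+βΔS = −(1.3 × 10⁻⁴)(-1.1)+(8.1 × 10⁻⁴)(+0.26) = 3.5 × 10⁻⁴ → stable
The 59–106 m interval has Δρ < 0: lighter water underlies denser water.

59–106 m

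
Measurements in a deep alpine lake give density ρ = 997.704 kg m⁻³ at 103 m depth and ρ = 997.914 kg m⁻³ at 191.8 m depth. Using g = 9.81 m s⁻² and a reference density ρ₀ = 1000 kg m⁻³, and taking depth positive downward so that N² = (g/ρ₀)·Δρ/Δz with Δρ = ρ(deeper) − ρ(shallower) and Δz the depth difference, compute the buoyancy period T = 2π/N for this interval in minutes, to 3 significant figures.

21.7 min

Δρ = 997.914 − 997.704 = 0.210 kg m⁻³ over Δz = 191.8 − 103 = 88.8 m.
N² = (9.81/1000) × (0.210/88.8) = 2.3199 × 10⁻⁵ s⁻².
N = √(2.3199 × 10⁻⁵) = 4.8165 × 10⁻³ rad s⁻¹, so T = 2π/N = 1.3045 × 10³ s = 21.742 min ≈ 21.7 min.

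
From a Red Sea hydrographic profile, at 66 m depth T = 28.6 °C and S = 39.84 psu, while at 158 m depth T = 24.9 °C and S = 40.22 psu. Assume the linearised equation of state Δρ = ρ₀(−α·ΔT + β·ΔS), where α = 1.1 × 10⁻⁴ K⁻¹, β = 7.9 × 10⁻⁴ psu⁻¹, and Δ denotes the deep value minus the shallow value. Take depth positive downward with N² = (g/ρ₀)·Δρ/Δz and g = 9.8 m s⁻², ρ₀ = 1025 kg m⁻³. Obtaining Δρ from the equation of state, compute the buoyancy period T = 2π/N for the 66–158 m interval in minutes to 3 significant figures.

12.1 min

ΔT = -3.7 K, ΔS = +0.38 psu (deep − shallow).
Δρ/ρ₀ = −αΔT + βΔS = 4.07 × 10⁻⁴ + 3.002 × 10⁻⁴ = 7.072 × 10⁻⁴, so Δρ ≈ 0.7249 kg m⁻³.
N² = (g/ρ₀)·Δρ/Δz = g·(Δρ/ρ₀)/Δz = 9.8 × 7.072 × 10⁻⁴ / 92 = 7.5332 × 10⁻⁵ s⁻².
N = √(7.5332 × 10⁻⁵) = 8.6794 × 10⁻³ rad s⁻¹ → T = 2π/N = 723.92 s = 12.065 min ≈ 12.1 min.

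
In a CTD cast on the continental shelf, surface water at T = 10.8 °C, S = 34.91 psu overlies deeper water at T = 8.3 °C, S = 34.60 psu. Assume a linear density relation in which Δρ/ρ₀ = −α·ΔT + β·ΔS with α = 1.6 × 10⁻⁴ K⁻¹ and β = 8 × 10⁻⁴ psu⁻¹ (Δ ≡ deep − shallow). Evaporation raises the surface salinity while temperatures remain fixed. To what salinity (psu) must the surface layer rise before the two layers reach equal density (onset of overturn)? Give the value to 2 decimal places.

35.10 psu

Neutral buoyancy requires −α(T_deep − T_surf) + β(S_deep − S_surf′) = 0.
S_surf′ = S_deep − (α/β)·ΔT = 34.60 − (1.6 × 10⁻⁴/8 × 10⁻⁴)·(-2.5) = 35.1000 psu.
Increase required: 35.1000 − 34.91 = 0.1900 psu.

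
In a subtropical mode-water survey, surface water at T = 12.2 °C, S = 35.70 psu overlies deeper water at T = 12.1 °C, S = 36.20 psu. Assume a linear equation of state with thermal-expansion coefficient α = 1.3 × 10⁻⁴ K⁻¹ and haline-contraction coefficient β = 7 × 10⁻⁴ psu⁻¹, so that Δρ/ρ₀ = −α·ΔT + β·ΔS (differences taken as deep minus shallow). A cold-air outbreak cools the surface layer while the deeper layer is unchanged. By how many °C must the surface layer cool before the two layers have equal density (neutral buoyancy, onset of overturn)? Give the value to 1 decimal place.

2.8 °C

Neutral buoyancy requires Δρ = 0, i.e. −α(T_deep − T_surf′) + β(S_deep − S_surf) = 0.
T_surf′ = T_deep − (β/α)·ΔS = 12.1 − (7 × 10⁻⁴/1.3 × 10⁻⁴)·(+0.50) = 9.408 °C.
Cooling required: 12.2 − (9.408) = 2.792 °C.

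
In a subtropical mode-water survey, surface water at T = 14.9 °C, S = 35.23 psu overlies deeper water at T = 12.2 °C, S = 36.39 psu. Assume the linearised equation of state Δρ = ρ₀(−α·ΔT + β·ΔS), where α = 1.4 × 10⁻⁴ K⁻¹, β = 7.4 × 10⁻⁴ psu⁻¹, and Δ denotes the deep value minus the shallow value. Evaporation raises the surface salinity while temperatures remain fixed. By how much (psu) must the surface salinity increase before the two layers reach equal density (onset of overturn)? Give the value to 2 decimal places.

Neutral buoyancy requires −α(T_deep − T_surf) + β(S_deep − S_surf′) = 0.
S_surf′ = S_deep − (α/β)·ΔT = 36.39 − (1.4 × 10⁻⁴/7.4 × 10⁻⁴)·(-2.7) = 36.9008 psu.
Increase required: 36.9008 − 35.23 = 1.6708 psu.

1.67 psu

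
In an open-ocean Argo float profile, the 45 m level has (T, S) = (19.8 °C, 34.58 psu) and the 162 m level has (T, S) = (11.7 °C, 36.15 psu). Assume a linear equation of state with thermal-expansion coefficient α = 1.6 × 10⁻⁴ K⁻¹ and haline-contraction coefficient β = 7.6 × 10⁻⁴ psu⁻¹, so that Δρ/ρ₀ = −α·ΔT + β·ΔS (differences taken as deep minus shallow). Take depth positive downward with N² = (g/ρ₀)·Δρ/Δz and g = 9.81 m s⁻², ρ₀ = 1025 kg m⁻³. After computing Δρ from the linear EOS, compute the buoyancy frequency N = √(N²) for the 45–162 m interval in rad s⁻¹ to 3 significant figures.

ΔT = -8.1 K, ΔS = +1.57 psu (deep − shallow).
Δρ/ρ₀ = −αΔT + βΔS = 1.296 × 10⁻³ + 1.1932 × 10⁻³ = 2.4892 × 10⁻³, so Δρ ≈ 2.551 kg m⁻³.
N² = (g/ρ₀)·Δρ/Δz = g·(Δρ/ρ₀)/Δz = 9.81 × 2.4892 × 10⁻³ / 117 = 2.0871 × 10⁻⁴ s⁻².
N = √(2.0871 × 10⁻⁴) = 0.014447 rad s⁻¹ ≈ 0.0144 rad s⁻¹.

0.0144 rad s⁻¹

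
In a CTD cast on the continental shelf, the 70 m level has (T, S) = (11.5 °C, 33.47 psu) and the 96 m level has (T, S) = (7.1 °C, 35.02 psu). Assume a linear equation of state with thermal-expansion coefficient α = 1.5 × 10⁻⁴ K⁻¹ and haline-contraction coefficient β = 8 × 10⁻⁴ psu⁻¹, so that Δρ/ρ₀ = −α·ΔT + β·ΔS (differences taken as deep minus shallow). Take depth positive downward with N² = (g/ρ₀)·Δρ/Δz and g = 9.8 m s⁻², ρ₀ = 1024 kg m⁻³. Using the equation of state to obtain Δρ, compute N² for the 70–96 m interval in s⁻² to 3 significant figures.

ΔT = -4.4 K, ΔS = +1.55 psu (deep − shallow).
Δρ/ρ₀ = −αΔT + βΔS = 6.60 × 10⁻⁴ + 1.24 × 10⁻³ = 1.90 × 10⁻³, so Δρ ≈ 1.946 kg m⁻³.
N² = (g/ρ₀)·Δρ/Δz = g·(Δρ/ρ₀)/Δz = 9.8 × 1.90 × 10⁻³ / 26 = 7.1615 × 10⁻⁴ s⁻² ≈ 7.16 × 10⁻⁴ s⁻².

7.16 × 10⁻⁴ s⁻²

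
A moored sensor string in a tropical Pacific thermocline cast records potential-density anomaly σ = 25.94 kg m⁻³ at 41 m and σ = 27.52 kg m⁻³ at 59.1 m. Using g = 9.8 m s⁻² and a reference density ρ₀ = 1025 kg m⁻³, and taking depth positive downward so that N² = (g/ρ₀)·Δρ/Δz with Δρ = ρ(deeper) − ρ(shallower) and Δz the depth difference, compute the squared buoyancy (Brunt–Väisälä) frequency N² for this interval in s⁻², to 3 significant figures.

8.35 × 10⁻⁴ s⁻²

Δρ = 1027.52 − 1025.94 = 1.58 kg m⁻³ over Δz = 59.1 − 41 = 18.1 m.
N² = (9.8/1025) × (1.58/18.1) = 8.3460 × 10⁻⁴ s⁻² ≈ 8.35 × 10⁻⁴ s⁻².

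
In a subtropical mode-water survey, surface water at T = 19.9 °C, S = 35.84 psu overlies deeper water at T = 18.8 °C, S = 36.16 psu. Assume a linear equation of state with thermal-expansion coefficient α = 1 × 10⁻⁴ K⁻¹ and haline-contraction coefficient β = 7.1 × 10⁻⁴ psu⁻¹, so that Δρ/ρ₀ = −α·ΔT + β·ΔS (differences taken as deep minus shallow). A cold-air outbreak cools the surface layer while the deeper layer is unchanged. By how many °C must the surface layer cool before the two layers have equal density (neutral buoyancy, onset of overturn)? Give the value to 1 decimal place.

3.4 °C

Neutral buoyancy requires Δρ = 0, i.e. −α(T_deep − T_surf′) + β(S_deep − S_surf) = 0.
T_surf′ = T_deep − (β/α)·ΔS = 18.8 − (7.1 × 10⁻⁴/1 × 10⁻⁴)·(+0.32) = 16.528 °C.
Cooling required: 19.9 − (16.528) = 3.372 °C.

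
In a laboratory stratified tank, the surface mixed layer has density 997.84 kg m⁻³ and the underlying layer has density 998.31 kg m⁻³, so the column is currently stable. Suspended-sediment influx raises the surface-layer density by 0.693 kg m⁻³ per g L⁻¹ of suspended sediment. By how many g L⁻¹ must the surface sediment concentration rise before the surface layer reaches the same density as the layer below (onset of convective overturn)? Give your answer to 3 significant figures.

Density deficit of the surface layer: 998.31 − 997.84 = 0.47 kg m⁻³.
Required change = 0.47 / 0.693 = 0.678 g L⁻¹.

0.678 g L⁻¹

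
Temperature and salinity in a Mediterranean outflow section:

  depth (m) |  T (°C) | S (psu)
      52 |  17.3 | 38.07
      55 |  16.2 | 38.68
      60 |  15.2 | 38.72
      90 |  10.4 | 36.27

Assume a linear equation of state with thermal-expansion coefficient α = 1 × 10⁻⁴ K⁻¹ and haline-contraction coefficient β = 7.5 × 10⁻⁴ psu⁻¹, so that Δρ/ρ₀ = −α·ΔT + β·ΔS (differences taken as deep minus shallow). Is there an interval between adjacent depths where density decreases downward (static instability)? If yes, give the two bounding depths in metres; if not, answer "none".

60–90 m

Evaluate Δρ/ρ₀ = −αΔT + βΔS across each adjacent pair:
  52–55 m: −αΔT+βΔS = −(1 × 10⁻⁴)(-1.1)+(7.5 × 10⁻⁴)(+0.61) = 5.7 × 10⁻⁴ → stable
  55–60 m: −αΔT+βΔS = −(1 × 10⁻⁴)(-1.0)+(7.5 × 10⁻⁴)(+0.04) = 1.3 × 10⁻⁴ → stable
  60–90 m: −αΔT+βΔS = −(1 × 10⁻⁴)(-4.8)+(7.5 × 10⁻⁴)(-2.45) = -1.4 × 10⁻³ → UNSTABLE
The 60–90 m interval has Δρ < 0: lighter water underlies denser water.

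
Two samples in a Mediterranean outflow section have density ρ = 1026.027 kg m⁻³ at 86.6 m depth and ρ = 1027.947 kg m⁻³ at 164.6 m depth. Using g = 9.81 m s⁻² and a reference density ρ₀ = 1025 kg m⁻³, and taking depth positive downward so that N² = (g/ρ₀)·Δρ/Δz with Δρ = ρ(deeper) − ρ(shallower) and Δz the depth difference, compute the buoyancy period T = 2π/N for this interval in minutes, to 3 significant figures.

6.82 min

Δρ = 1027.947 − 1026.027 = 1.920 kg m⁻³ over Δz = 164.6 − 86.6 = 78 m.
N² = (9.81/1025) × (1.920/78) = 2.3559 × 10⁻⁴ s⁻².
N = √(2.3559 × 10⁻⁴) = 0.015349 rad s⁻¹, so T = 2π/N = 409.35 s = 6.8225 min ≈ 6.82 min.
N² > 0, so the interval is statically stable.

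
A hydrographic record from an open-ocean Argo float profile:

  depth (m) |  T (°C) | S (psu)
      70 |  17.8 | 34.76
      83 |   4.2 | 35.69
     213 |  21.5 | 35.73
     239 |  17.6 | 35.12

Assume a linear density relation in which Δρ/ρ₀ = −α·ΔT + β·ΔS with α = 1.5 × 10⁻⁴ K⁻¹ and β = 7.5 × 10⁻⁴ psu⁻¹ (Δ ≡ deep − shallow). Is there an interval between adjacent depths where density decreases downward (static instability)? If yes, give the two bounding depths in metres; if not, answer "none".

Evaluate Δρ/ρ₀ = −αΔT + βΔS across each adjacent pair:
  70–83 m: −αΔT+βΔS = −(1.5 × 10⁻⁴)(-13.6)+(7.5 × 10⁻⁴)(+0.93) = 2.7 × 10⁻³ → stable
  83–213 m: −αΔT+βΔS = −(1.5 × 10⁻⁴)(+17.3)+(7.5 × 10⁻⁴)(+0.04) = -2.6 × 10⁻³ → UNSTABLE
  213–239 m: −αΔT+βΔS = −(1.5 × 10⁻⁴)(-3.9)+(7.5 × 10⁻⁴)(-0.61) = 1.3 × 10⁻⁴ → stable
The 83–213 m interval has Δρ < 0: lighter water underlies denser water.

83–213 m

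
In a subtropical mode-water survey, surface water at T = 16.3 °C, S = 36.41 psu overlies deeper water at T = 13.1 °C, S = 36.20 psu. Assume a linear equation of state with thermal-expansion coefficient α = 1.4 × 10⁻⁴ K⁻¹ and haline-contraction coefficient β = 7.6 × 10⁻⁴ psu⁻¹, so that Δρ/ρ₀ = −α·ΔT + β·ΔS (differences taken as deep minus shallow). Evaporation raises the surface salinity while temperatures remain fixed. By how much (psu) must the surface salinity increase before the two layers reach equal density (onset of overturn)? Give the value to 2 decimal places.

0.38 psu

Neutral buoyancy requires −α(T_deep − T_surf) + β(S_deep − S_surf′) = 0.
S_surf′ = S_deep − (α/β)·ΔT = 36.20 − (1.4 × 10⁻⁴/7.6 × 10⁻⁴)·(-3.2) = 36.7895 psu.
Increase required: 36.7895 − 36.41 = 0.3795 psu.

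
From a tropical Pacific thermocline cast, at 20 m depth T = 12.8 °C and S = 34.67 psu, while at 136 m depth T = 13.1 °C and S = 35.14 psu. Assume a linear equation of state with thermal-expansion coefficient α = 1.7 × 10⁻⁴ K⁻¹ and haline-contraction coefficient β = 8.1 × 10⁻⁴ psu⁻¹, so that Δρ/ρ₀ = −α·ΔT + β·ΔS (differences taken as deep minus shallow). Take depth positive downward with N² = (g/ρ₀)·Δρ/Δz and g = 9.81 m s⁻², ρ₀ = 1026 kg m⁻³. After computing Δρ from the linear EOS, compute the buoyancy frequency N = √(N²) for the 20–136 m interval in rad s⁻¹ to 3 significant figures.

5.28 × 10⁻³ rad s⁻¹

ΔT = +0.3 K, ΔS = +0.47 psu (deep − shallow).
Δρ/ρ₀ = −αΔT + βΔS = -5.10 × 10⁻⁵ + 3.807 × 10⁻⁴ = 3.297 × 10⁻⁴, so Δρ ≈ 0.3383 kg m⁻³.
N² = (g/ρ₀)·Δρ/Δz = g·(Δρ/ρ₀)/Δz = 9.81 × 3.297 × 10⁻⁴ / 116 = 2.7882 × 10⁻⁵ s⁻².
N = √(2.7882 × 10⁻⁵) = 5.2803 × 10⁻³ rad s⁻¹ ≈ 5.28 × 10⁻³ rad s⁻¹.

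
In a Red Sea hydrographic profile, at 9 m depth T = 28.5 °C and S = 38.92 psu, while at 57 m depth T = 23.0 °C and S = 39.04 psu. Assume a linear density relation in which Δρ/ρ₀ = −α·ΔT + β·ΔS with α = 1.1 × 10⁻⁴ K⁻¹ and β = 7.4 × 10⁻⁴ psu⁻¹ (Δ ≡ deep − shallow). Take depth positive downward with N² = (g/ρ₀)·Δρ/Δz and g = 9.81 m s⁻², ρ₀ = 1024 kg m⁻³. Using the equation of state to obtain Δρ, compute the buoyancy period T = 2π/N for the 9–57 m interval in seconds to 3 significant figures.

ΔT = -5.5 K, ΔS = +0.12 psu (deep − shallow).
Δρ/ρ₀ = −αΔT + βΔS = 6.05 × 10⁻⁴ + 8.88 × 10⁻⁵ = 6.938 × 10⁻⁴, so Δρ ≈ 0.7105 kg m⁻³.
N² = (g/ρ₀)·Δρ/Δz = g·(Δρ/ρ₀)/Δz = 9.81 × 6.938 × 10⁻⁴ / 48 = 1.4180 × 10⁻⁴ s⁻².
N = √(1.4180 × 10⁻⁴) = 0.011908 rad s⁻¹ → T = 2π/N = 527.64 s ≈ 528 s.

528 s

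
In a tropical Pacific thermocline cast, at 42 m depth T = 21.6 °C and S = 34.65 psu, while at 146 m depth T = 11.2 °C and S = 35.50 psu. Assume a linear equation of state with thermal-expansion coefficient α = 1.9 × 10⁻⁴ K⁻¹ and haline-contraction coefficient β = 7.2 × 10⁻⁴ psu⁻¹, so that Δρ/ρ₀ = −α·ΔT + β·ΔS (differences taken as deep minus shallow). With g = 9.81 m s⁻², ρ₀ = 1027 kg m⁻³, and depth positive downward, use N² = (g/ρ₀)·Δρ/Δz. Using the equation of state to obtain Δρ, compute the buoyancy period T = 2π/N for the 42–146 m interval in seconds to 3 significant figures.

ΔT = -10.4 K, ΔS = +0.85 psu (deep − shallow).
Δρ/ρ₀ = −αΔT + βΔS = 1.976 × 10⁻³ + 6.12 × 10⁻⁴ = 2.588 × 10⁻³, so Δρ ≈ 2.658 kg m⁻³.
N² = (g/ρ₀)·Δρ/Δz = g·(Δρ/ρ₀)/Δz = 9.81 × 2.588 × 10⁻³ / 104 = 2.4412 × 10⁻⁴ s⁻².
N = √(2.4412 × 10⁻⁴) = 0.015624 rad s⁻¹ → T = 2π/N = 402.15 s ≈ 402 s.

402 s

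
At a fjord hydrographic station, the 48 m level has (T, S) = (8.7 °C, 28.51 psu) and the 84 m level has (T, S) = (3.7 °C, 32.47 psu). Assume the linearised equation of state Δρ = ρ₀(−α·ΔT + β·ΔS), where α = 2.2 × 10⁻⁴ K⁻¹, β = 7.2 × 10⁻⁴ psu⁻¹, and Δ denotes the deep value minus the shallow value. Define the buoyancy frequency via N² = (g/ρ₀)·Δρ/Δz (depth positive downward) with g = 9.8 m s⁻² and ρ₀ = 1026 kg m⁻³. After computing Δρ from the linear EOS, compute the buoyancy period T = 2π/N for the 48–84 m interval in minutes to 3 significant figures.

3.19 min

ΔT = -5.0 K, ΔS = +3.96 psu (deep − shallow).
Δρ/ρ₀ = −αΔT + βΔS = 1.10 × 10⁻³ + 2.8512 × 10⁻³ = 3.9512 × 10⁻³, so Δρ ≈ 4.054 kg m⁻³.
N² = (g/ρ₀)·Δρ/Δz = g·(Δρ/ρ₀)/Δz = 9.8 × 3.9512 × 10⁻³ / 36 = 1.0756 × 10⁻³ s⁻².
N = √(1.0756 × 10⁻³) = 0.032796 rad s⁻¹ → T = 2π/N = 191.58 s = 3.1930 min ≈ 3.19 min.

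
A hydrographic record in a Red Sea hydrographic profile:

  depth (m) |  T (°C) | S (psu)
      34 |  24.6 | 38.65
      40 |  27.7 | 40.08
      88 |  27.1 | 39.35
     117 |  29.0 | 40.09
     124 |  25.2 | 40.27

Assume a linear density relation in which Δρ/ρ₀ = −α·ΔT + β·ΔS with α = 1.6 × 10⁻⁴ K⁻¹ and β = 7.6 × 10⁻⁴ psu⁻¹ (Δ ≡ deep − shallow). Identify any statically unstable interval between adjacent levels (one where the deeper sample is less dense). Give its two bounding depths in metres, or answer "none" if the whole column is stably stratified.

Evaluate Δρ/ρ₀ = −αΔT + βΔS across each adjacent pair:
  34–40 m: −αΔT+βΔS = −(1.6 × 10⁻⁴)(+3.1)+(7.6 × 10⁻⁴)(+1.43) = 5.9 × 10⁻⁴ → stable
  40–88 m: −αΔT+βΔS = −(1.6 × 10⁻⁴)(-0.6)+(7.6 × 10⁻⁴)(-0.73) = -4.6 × 10⁻⁴ → UNSTABLE
  88–117 m: −αΔT+βΔS = −(1.6 × 10⁻⁴)(+1.9)+(7.6 × 10⁻⁴)(+0.74) = 2.6 × 10⁻⁴ → stable
  117–124 m: −αΔT+βΔS = −(1.6 × 10⁻⁴)(-3.8)+(7.6 × 10⁻⁴)(+0.18) = 7.4 × 10⁻⁴ → stable
The 40–88 m interval has Δρ < 0: lighter water underlies denser water.

40–88 m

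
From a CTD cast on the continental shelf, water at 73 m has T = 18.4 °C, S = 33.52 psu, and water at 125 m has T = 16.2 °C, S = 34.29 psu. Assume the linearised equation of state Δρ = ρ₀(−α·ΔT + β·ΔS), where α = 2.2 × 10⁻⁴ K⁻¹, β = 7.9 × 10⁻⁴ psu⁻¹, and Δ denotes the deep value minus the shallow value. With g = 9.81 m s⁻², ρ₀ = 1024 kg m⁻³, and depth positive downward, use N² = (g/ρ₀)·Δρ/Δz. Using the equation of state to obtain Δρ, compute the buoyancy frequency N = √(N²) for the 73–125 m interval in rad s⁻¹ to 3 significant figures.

0.0144 rad s⁻¹

ΔT = -2.2 K, ΔS = +0.77 psu (deep − shallow).
Δρ/ρ₀ = −αΔT + βΔS = 4.84 × 10⁻⁴ + 6.083 × 10⁻⁴ = 1.0923 × 10⁻³, so Δρ ≈ 1.119 kg m⁻³.
N² = (g/ρ₀)·Δρ/Δz = g·(Δρ/ρ₀)/Δz = 9.81 × 1.0923 × 10⁻³ / 52 = 2.0607 × 10⁻⁴ s⁻².
N = √(2.0607 × 10⁻⁴) = 0.014355 rad s⁻¹ ≈ 0.0144 rad s⁻¹.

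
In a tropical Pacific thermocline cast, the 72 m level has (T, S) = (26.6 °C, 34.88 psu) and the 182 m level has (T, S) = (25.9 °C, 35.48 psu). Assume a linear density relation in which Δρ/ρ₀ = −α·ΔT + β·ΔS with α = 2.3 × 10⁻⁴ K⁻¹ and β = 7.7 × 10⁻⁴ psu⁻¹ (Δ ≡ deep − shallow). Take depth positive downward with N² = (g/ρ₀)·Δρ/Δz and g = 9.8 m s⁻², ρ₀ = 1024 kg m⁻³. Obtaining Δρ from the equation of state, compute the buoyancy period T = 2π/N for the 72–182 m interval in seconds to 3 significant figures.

843 s

ΔT = -0.7 K, ΔS = +0.60 psu (deep − shallow).
Δρ/ρ₀ = −αΔT + βΔS = 1.61 × 10⁻⁴ + 4.62 × 10⁻⁴ = 6.23 × 10⁻⁴, so Δρ ≈ 0.6380 kg m⁻³.
N² = (g/ρ₀)·Δρ/Δz = g·(Δρ/ρ₀)/Δz = 9.8 × 6.23 × 10⁻⁴ / 110 = 5.5504 × 10⁻⁵ s⁻².
N = √(5.5504 × 10⁻⁵) = 7.4501 × 10⁻³ rad s⁻¹ → T = 2π/N = 843.37 s ≈ 843 s.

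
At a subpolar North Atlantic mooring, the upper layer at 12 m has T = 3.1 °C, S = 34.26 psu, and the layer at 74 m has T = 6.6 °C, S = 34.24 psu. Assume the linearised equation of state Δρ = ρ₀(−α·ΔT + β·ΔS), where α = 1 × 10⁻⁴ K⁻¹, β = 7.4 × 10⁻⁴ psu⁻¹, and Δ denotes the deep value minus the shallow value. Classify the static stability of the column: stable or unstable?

ΔT = 6.6 − 3.1 = +3.5 K and ΔS = 34.24 − 34.26 = -0.02 psu (deep − shallow).
−αΔT = -3.50 × 10⁻⁴; βΔS = -1.48 × 10⁻⁵; sum Δρ/ρ₀ = -3.648 × 10⁻⁴.
Δρ/ρ₀ < 0, so Δρ < 0: deeper water is lighter → statically unstable; the column would overturn.

unstable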